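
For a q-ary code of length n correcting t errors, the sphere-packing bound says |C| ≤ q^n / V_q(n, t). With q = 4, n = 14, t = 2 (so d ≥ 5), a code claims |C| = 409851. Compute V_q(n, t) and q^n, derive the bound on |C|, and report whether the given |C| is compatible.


V_q(n, t) = 862, q^n = 268435456, Hamming bound = 311410, |C| = 409851 > bound (violated).

Step 1: Compute V_q(n, t) = Σ_{j=0}^2 C(n, j) (q−1)^j.
  j = 0: C(14,0)·(3)^0 = 1·1 = 1.
  j = 1: C(14,1)·(3)^1 = 14·3 = 42.
  j = 2: C(14,2)·(3)^2 = 91·9 = 819.
  V_q(n, t) = 1 + 42 + 819 = 862.
Step 2: q^n = 4^14 = 268435456.
Step 3: Hamming bound ⌊q^n / V_q(n,t)⌋ = ⌊268435456/862⌋ = 311410.
Step 4: Compare |C| = 409851 to 311410: violated.
The claimed |C| lies above the Hamming bound, so no 4-ary code of length 14 with d ≥ 5 can have 409851 codewords.


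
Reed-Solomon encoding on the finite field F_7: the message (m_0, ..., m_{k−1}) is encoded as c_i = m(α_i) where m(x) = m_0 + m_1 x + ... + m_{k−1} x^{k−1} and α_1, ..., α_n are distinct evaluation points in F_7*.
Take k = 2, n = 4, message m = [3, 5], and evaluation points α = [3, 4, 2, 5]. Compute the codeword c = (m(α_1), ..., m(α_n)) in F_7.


c = [4, 2, 6, 0]

Message polynomial: m(x) = 3 + 5·x (mod 7).
For each evaluation point α_i, compute m(α_i) mod 7:
  α_1 = 3: Horner steps 5 → 4, so m(3) = 4.
  α_2 = 4: Horner steps 5 → 2, so m(4) = 2.
  α_3 = 2: Horner steps 5 → 6, so m(2) = 6.
  α_4 = 5: Horner steps 5 → 0, so m(5) = 0.
Codeword c = [4, 2, 6, 0] ∈ F_7^4.


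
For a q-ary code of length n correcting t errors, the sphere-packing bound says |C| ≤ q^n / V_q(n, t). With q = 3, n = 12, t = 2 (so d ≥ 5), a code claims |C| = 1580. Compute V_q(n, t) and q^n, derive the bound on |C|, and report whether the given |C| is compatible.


V_q(n, t) = 289, q^n = 531441, Hamming bound = 1838, |C| = 1580 ≤ bound (satisfied).

Step 1: Compute V_q(n, t) = Σ_{j=0}^2 C(n, j) (q−1)^j.
  j = 0: C(12,0)·(2)^0 = 1·1 = 1.
  j = 1: C(12,1)·(2)^1 = 12·2 = 24.
  j = 2: C(12,2)·(2)^2 = 66·4 = 264.
  V_q(n, t) = 1 + 24 + 264 = 289.
Step 2: q^n = 3^12 = 531441.
Step 3: Hamming bound ⌊q^n / V_q(n,t)⌋ = ⌊531441/289⌋ = 1838.
Step 4: Compare |C| = 1580 to 1838: satisfied.
The claimed |C| lies below the Hamming bound.


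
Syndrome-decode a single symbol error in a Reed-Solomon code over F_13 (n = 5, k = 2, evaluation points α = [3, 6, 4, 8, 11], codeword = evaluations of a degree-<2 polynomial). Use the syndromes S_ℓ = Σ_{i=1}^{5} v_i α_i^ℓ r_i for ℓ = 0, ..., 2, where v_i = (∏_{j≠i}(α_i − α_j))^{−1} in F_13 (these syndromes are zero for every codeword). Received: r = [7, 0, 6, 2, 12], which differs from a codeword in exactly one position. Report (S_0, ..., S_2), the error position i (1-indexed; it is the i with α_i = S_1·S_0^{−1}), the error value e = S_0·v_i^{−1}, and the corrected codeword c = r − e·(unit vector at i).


S = (6, 10, 8), error at position 2, error magnitude e = 9, c = [7, 4, 6, 2, 12].

Step 1: column multipliers v_i = (∏_{j≠i}(α_i − α_j))^{−1} mod 13.
  i = 1 (α = 3): (3−6)(3−4)(3−8)(3−11) = (−3)·(−1)·(−5)·(−8) = 120 ≡ 3, so v_1 = 3^{−1} = 9 (mod 13).
  i = 2 (α = 6): (6−3)(6−4)(6−8)(6−11) = 3·2·(−2)·(−5) = 60 ≡ 8, so v_2 = 8^{−1} = 5 (mod 13).
  i = 3 (α = 4): (4−3)(4−6)(4−8)(4−11) = 1·(−2)·(−4)·(−7) = −56 ≡ 9, so v_3 = 9^{−1} = 3 (mod 13).
  i = 4 (α = 8): (8−3)(8−6)(8−4)(8−11) = 5·2·4·(−3) = −120 ≡ 10, so v_4 = 10^{−1} = 4 (mod 13).
  i = 5 (α = 11): (11−3)(11−6)(11−4)(11−8) = 8·5·7·3 = 840 ≡ 8, so v_5 = 8^{−1} = 5 (mod 13).
  v = [9, 5, 3, 4, 5].
Step 2: syndromes of r = [7, 0, 6, 2, 12] (all sums mod 13).
  S_0 = Σ v_i r_i = 9·7 + 5·0 + 3·6 + 4·2 + 5·12 = 149 ≡ 6.
  S_1 = Σ v_i α_i r_i = 9·3·7 + 5·6·0 + 3·4·6 + 4·8·2 + 5·11·12 = 985 ≡ 10.
  α_i^2 mod 13 = [9, 10, 3, 12, 4].
  S_2 = Σ v_i α_i^2 r_i = 9·9·7 + 5·10·0 + 3·3·6 + 4·12·2 + 5·4·12 = 957 ≡ 8.
  S = (6, 10, 8) ≠ 0, so r is not a codeword (an error is present).
Step 3: locate the error. For a single error e at position i, S_ℓ = v_i·e·α_i^ℓ, so α_err = S_1/S_0.
  S_0^{−1} = 6^{−1} = 11 (mod 13), so α_err = 10·11 = 110 ≡ 6 = α_2. Error position i = 2.
  Consistency check: S_2/S_1 = 8·4 = 32 ≡ 6 = α_err ✓ (single-error assumption holds).
Step 4: error magnitude e = S_0/v_2 = S_0·∏_{j≠2}(α_2 − α_j) = 6·8 = 48 ≡ 9 (mod 13).
Step 5: correct position 2: c_2 = r_2 − e = 0 − 9 ≡ 4 (mod 13). Hence c = [7, 4, 6, 2, 12].
  Check: interpolating c through the α_i gives m(x) = 10 + 12·x (degree < 2) with m(α_i) = c_i for every i, so c is indeed a codeword.


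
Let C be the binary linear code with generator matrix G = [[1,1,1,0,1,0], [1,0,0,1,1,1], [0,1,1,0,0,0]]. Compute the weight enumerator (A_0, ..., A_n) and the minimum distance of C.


Weight distribution: A_0 = 1, A_2 = 3, A_4 = 3, A_6 = 1. Minimum distance d = 2.

Enumerate all 2^3 = 8 messages m ∈ F_2^3.
For each, compute codeword c = mG in F_2^6, then tally its weight.
  m = 000 → c = 000000, weight = 0.
  m = 100 → c = 111010, weight = 4.
  m = 010 → c = 100111, weight = 4.
  m = 110 → c = 011101, weight = 4.
  m = 001 → c = 011000, weight = 2.
  m = 101 → c = 100010, weight = 2.
  m = 011 → c = 111111, weight = 6.
  m = 111 → c = 000101, weight = 2.
Tally weights:
  weight 0: 1 codewords.
  weight 2: 3 codewords.
  weight 4: 3 codewords.
  weight 6: 1 codewords.
Minimum distance d = smallest w > 0 with A_w > 0 = 2.
Sanity: Σ A_w = 8 = 2^3 = 8 ✓.


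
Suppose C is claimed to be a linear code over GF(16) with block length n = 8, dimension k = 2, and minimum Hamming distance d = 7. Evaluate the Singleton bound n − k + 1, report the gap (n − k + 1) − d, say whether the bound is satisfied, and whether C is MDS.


Singleton RHS = n − k + 1 = 7, slack = 0, bound satisfied, MDS.

Singleton bound: d ≤ n − k + 1.
Here n = 8, k = 2, so n − k + 1 = 7.
Given d = 7, check d ≤ 7: YES.
Slack = (n − k + 1) − d = 0.
The code is MDS (slack = 0).
Description: the claimed parameters are [8, 2, 7]_16; such a code would be MDS (meets Singleton bound).


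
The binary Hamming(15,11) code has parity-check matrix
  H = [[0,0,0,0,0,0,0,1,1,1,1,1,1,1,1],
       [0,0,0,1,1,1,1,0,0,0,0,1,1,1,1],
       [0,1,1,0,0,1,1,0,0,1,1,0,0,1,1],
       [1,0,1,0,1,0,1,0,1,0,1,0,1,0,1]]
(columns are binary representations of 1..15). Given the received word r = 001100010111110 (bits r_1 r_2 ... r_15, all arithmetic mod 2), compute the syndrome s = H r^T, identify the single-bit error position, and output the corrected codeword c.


s = (0, 0, 0, 1)^T, error position = 1, corrected codeword c = 101100010111110

Compute s = H r^T mod 2 one row at a time:
  s_1 = 1 + 0 + 1 + 1 + 1 + 1 + 1 + 0 = 6 ≡ 0 (mod 2).
  s_2 = 1 + 0 + 0 + 0 + 1 + 1 + 1 + 0 = 4 ≡ 0 (mod 2).
  s_3 = 0 + 1 + 0 + 0 + 1 + 1 + 1 + 0 = 4 ≡ 0 (mod 2).
  s_4 = 0 + 1 + 0 + 0 + 0 + 1 + 1 + 0 = 3 ≡ 1 (mod 2).
s = (0, 0, 0, 1)^T — this equals column 1 of H (binary 0001), so error is at position 1.
Correct: flip bit 1 of r = 001100010111110 to get c = 101100010111110.


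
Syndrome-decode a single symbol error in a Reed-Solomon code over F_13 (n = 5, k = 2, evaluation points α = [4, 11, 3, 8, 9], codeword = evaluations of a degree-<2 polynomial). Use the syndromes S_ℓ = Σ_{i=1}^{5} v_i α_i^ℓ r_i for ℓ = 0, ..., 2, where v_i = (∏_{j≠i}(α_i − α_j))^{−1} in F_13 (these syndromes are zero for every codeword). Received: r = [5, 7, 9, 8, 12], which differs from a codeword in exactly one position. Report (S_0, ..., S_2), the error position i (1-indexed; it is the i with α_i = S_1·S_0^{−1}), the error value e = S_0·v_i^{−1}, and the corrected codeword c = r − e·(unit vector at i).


S = (10, 4, 12), error at position 3, error magnitude e = 8, c = [5, 7, 1, 8, 12].

Step 1: column multipliers v_i = (∏_{j≠i}(α_i − α_j))^{−1} mod 13.
  i = 1 (α = 4): (4−11)(4−3)(4−8)(4−9) = (−7)·1·(−4)·(−5) = −140 ≡ 3, so v_1 = 3^{−1} = 9 (mod 13).
  i = 2 (α = 11): (11−4)(11−3)(11−8)(11−9) = 7·8·3·2 = 336 ≡ 11, so v_2 = 11^{−1} = 6 (mod 13).
  i = 3 (α = 3): (3−4)(3−11)(3−8)(3−9) = (−1)·(−8)·(−5)·(−6) = 240 ≡ 6, so v_3 = 6^{−1} = 11 (mod 13).
  i = 4 (α = 8): (8−4)(8−11)(8−3)(8−9) = 4·(−3)·5·(−1) = 60 ≡ 8, so v_4 = 8^{−1} = 5 (mod 13).
  i = 5 (α = 9): (9−4)(9−11)(9−3)(9−8) = 5·(−2)·6·1 = −60 ≡ 5, so v_5 = 5^{−1} = 8 (mod 13).
  v = [9, 6, 11, 5, 8].
Step 2: syndromes of r = [5, 7, 9, 8, 12] (all sums mod 13).
  S_0 = Σ v_i r_i = 9·5 + 6·7 + 11·9 + 5·8 + 8·12 = 322 ≡ 10.
  S_1 = Σ v_i α_i r_i = 9·4·5 + 6·11·7 + 11·3·9 + 5·8·8 + 8·9·12 = 2123 ≡ 4.
  α_i^2 mod 13 = [3, 4, 9, 12, 3].
  S_2 = Σ v_i α_i^2 r_i = 9·3·5 + 6·4·7 + 11·9·9 + 5·12·8 + 8·3·12 = 1962 ≡ 12.
  S = (10, 4, 12) ≠ 0, so r is not a codeword (an error is present).
Step 3: locate the error. For a single error e at position i, S_ℓ = v_i·e·α_i^ℓ, so α_err = S_1/S_0.
  S_0^{−1} = 10^{−1} = 4 (mod 13), so α_err = 4·4 = 16 ≡ 3 = α_3. Error position i = 3.
  Consistency check: S_2/S_1 = 12·10 = 120 ≡ 3 = α_err ✓ (single-error assumption holds).
Step 4: error magnitude e = S_0/v_3 = S_0·∏_{j≠3}(α_3 − α_j) = 10·6 = 60 ≡ 8 (mod 13).
Step 5: correct position 3: c_3 = r_3 − e = 9 − 8 ≡ 1 (mod 13). Hence c = [5, 7, 1, 8, 12].
  Check: interpolating c through the α_i gives m(x) = 2 + 4·x (degree < 2) with m(α_i) = c_i for every i, so c is indeed a codeword.


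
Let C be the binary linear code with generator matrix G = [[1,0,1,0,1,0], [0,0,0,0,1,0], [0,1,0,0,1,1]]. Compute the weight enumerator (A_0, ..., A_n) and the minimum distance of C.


Weight distribution: A_0 = 1, A_1 = 1, A_2 = 2, A_3 = 2, A_4 = 1, A_5 = 1. Minimum distance d = 1.

Enumerate all 2^3 = 8 messages m ∈ F_2^3.
For each, compute codeword c = mG in F_2^6, then tally its weight.
  m = 000 → c = 000000, weight = 0.
  m = 100 → c = 101010, weight = 3.
  m = 010 → c = 000010, weight = 1.
  m = 110 → c = 101000, weight = 2.
  m = 001 → c = 010011, weight = 3.
  m = 101 → c = 111001, weight = 4.
  m = 011 → c = 010001, weight = 2.
  m = 111 → c = 111011, weight = 5.
Tally weights:
  weight 0: 1 codewords.
  weight 1: 1 codewords.
  weight 2: 2 codewords.
  weight 3: 2 codewords.
  weight 4: 1 codewords.
  weight 5: 1 codewords.
Minimum distance d = smallest w > 0 with A_w > 0 = 1.
Sanity: Σ A_w = 8 = 2^3 = 8 ✓.


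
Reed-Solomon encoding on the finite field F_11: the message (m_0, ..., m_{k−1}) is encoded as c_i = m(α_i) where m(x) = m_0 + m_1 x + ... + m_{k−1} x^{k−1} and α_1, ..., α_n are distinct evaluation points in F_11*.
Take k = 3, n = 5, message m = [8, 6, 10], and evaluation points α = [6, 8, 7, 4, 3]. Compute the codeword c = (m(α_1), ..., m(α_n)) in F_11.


c = [8, 3, 1, 5, 6]

Message polynomial: m(x) = 8 + 6·x + 10·x^2 (mod 11).
For each evaluation point α_i, compute m(α_i) mod 11:
  α_1 = 6: Horner steps 10 → 0 → 8, so m(6) = 8.
  α_2 = 8: Horner steps 10 → 9 → 3, so m(8) = 3.
  α_3 = 7: Horner steps 10 → 10 → 1, so m(7) = 1.
  α_4 = 4: Horner steps 10 → 2 → 5, so m(4) = 5.
  α_5 = 3: Horner steps 10 → 3 → 6, so m(3) = 6.
Codeword c = [8, 3, 1, 5, 6] ∈ F_11^5.


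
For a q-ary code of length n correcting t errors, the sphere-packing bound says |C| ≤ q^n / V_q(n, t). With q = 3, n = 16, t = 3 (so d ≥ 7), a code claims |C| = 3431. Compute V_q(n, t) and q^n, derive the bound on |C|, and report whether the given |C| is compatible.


V_q(n, t) = 4993, q^n = 43046721, Hamming bound = 8621, |C| = 3431 ≤ bound (satisfied).

Step 1: Compute V_q(n, t) = Σ_{j=0}^3 C(n, j) (q−1)^j.
  j = 0: C(16,0)·(2)^0 = 1·1 = 1.
  j = 1: C(16,1)·(2)^1 = 16·2 = 32.
  j = 2: C(16,2)·(2)^2 = 120·4 = 480.
  j = 3: C(16,3)·(2)^3 = 560·8 = 4480.
  V_q(n, t) = 1 + 32 + 480 + 4480 = 4993.
Step 2: q^n = 3^16 = 43046721.
Step 3: Hamming bound ⌊q^n / V_q(n,t)⌋ = ⌊43046721/4993⌋ = 8621.
Step 4: Compare |C| = 3431 to 8621: satisfied.
The claimed |C| lies below the Hamming bound.


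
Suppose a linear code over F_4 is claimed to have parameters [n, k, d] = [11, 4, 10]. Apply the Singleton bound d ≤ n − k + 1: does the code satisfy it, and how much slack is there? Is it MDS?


Singleton RHS = n − k + 1 = 8, slack = -2, bound violated (no such code; not MDS).

Singleton bound: d ≤ n − k + 1.
Here n = 11, k = 4, so n − k + 1 = 8.
Given d = 10, check d ≤ 8: NO.
Slack = (n − k + 1) − d = -2.
The slack is negative: d = 10 exceeds n − k + 1 = 8 by 2, so the Singleton bound is violated and no linear [11, 4, 10]_4 code can exist. In particular it is not MDS (MDS requires d = n − k + 1 exactly).
Description: the claimed parameters are [11, 4, 10]_4; such a code would be impossible (violates the Singleton bound).


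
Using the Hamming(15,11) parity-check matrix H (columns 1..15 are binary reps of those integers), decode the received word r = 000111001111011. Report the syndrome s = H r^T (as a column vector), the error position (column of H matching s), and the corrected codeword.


s = (0, 0, 1, 0)^T, error position = 2, corrected codeword c = 010111001111011

Compute s = H r^T mod 2 one row at a time:
  s_1 = 0 + 1 + 1 + 1 + 1 + 0 + 1 + 1 = 6 ≡ 0 (mod 2).
  s_2 = 1 + 1 + 1 + 0 + 1 + 0 + 1 + 1 = 6 ≡ 0 (mod 2).
  s_3 = 0 + 0 + 1 + 0 + 1 + 1 + 1 + 1 = 5 ≡ 1 (mod 2).
  s_4 = 0 + 0 + 1 + 0 + 1 + 1 + 0 + 1 = 4 ≡ 0 (mod 2).
s = (0, 0, 1, 0)^T — this equals column 2 of H (binary 0010), so error is at position 2.
Correct: flip bit 2 of r = 000111001111011 to get c = 010111001111011.


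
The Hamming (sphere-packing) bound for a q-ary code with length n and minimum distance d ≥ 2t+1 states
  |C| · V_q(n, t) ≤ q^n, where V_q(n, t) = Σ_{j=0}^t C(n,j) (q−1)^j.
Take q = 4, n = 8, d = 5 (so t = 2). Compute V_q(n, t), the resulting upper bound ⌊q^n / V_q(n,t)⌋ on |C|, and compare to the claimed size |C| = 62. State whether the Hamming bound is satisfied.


V_q(n, t) = 277, q^n = 65536, Hamming bound = 236, |C| = 62 ≤ bound (satisfied).

Step 1: Compute V_q(n, t) = Σ_{j=0}^2 C(n, j) (q−1)^j.
  j = 0: C(8,0)·(3)^0 = 1·1 = 1.
  j = 1: C(8,1)·(3)^1 = 8·3 = 24.
  j = 2: C(8,2)·(3)^2 = 28·9 = 252.
  V_q(n, t) = 1 + 24 + 252 = 277.
Step 2: q^n = 4^8 = 65536.
Step 3: Hamming bound ⌊q^n / V_q(n,t)⌋ = ⌊65536/277⌋ = 236.
Step 4: Compare |C| = 62 to 236: satisfied.
The claimed |C| lies below the Hamming bound.


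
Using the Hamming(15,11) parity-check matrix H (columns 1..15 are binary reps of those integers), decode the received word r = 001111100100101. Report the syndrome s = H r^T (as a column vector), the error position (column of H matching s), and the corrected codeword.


s = (1, 0, 1, 1)^T, error position = 11, corrected codeword c = 001111100110101

Compute s = H r^T mod 2 one row at a time:
  s_1 = 0 + 0 + 1 + 0 + 0 + 1 + 0 + 1 = 3 ≡ 1 (mod 2).
  s_2 = 1 + 1 + 1 + 1 + 0 + 1 + 0 + 1 = 6 ≡ 0 (mod 2).
  s_3 = 0 + 1 + 1 + 1 + 1 + 0 + 0 + 1 = 5 ≡ 1 (mod 2).
  s_4 = 0 + 1 + 1 + 1 + 0 + 0 + 1 + 1 = 5 ≡ 1 (mod 2).
s = (1, 0, 1, 1)^T — this equals column 11 of H (binary 1011), so error is at position 11.
Correct: flip bit 11 of r = 001111100100101 to get c = 001111100110101.


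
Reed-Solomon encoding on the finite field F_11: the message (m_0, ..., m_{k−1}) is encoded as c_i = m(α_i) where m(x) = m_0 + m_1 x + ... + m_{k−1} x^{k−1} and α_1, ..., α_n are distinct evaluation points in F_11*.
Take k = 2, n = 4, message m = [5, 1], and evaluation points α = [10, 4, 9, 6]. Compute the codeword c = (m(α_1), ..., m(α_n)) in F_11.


c = [4, 9, 3, 0]

Message polynomial: m(x) = 5 + 1·x (mod 11).
For each evaluation point α_i, compute m(α_i) mod 11:
  α_1 = 10: Horner steps 1 → 4, so m(10) = 4.
  α_2 = 4: Horner steps 1 → 9, so m(4) = 9.
  α_3 = 9: Horner steps 1 → 3, so m(9) = 3.
  α_4 = 6: Horner steps 1 → 0, so m(6) = 0.
Codeword c = [4, 9, 3, 0] ∈ F_11^4.


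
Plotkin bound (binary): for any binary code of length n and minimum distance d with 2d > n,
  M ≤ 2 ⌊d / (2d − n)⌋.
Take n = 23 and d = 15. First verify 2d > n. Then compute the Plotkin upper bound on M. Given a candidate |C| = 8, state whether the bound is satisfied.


Plotkin bound M ≤ 4; given |C| = 8 > bound (violated).

Check applicability: 2d = 30, n = 23.
2d − n = 7 > 0, so Plotkin applies.
Compute d/(2d−n) = 15/7 ≈ 2.1429.
⌊d/(2d−n)⌋ = 2.
Plotkin bound: M ≤ 2·2 = 4.
Given |C| = 8, check: VIOLATED.
This |C| is above the Plotkin bound, so no binary code with n = 23, d = 15 and 8 codewords exists.


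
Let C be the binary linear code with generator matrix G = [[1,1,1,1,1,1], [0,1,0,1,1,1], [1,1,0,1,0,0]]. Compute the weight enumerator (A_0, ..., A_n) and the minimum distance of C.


Weight distribution: A_0 = 1, A_2 = 1, A_3 = 4, A_4 = 1, A_6 = 1. Minimum distance d = 2.

Enumerate all 2^3 = 8 messages m ∈ F_2^3.
For each, compute codeword c = mG in F_2^6, then tally its weight.
  m = 000 → c = 000000, weight = 0.
  m = 100 → c = 111111, weight = 6.
  m = 010 → c = 010111, weight = 4.
  m = 110 → c = 101000, weight = 2.
  m = 001 → c = 110100, weight = 3.
  m = 101 → c = 001011, weight = 3.
  m = 011 → c = 100011, weight = 3.
  m = 111 → c = 011100, weight = 3.
Tally weights:
  weight 0: 1 codewords.
  weight 2: 1 codewords.
  weight 3: 4 codewords.
  weight 4: 1 codewords.
  weight 6: 1 codewords.
Minimum distance d = smallest w > 0 with A_w > 0 = 2.
Sanity: Σ A_w = 8 = 2^3 = 8 ✓.


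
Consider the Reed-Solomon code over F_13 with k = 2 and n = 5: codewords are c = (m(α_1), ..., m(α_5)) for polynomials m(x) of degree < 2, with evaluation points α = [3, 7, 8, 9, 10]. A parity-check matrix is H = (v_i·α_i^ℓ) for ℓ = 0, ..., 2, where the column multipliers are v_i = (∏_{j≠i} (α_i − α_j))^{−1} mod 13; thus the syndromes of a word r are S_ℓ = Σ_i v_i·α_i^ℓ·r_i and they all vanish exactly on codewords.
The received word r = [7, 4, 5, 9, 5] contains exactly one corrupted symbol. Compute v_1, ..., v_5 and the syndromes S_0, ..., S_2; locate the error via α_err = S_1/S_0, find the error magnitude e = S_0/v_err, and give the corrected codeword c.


S = (7, 4, 6), error at position 3, error magnitude e = 5, c = [7, 4, 0, 9, 5].

Step 1: column multipliers v_i = (∏_{j≠i}(α_i − α_j))^{−1} mod 13.
  i = 1 (α = 3): (3−7)(3−8)(3−9)(3−10) = (−4)·(−5)·(−6)·(−7) = 840 ≡ 8, so v_1 = 8^{−1} = 5 (mod 13).
  i = 2 (α = 7): (7−3)(7−8)(7−9)(7−10) = 4·(−1)·(−2)·(−3) = −24 ≡ 2, so v_2 = 2^{−1} = 7 (mod 13).
  i = 3 (α = 8): (8−3)(8−7)(8−9)(8−10) = 5·1·(−1)·(−2) = 10 ≡ 10, so v_3 = 10^{−1} = 4 (mod 13).
  i = 4 (α = 9): (9−3)(9−7)(9−8)(9−10) = 6·2·1·(−1) = −12 ≡ 1, so v_4 = 1^{−1} = 1 (mod 13).
  i = 5 (α = 10): (10−3)(10−7)(10−8)(10−9) = 7·3·2·1 = 42 ≡ 3, so v_5 = 3^{−1} = 9 (mod 13).
  v = [5, 7, 4, 1, 9].
Step 2: syndromes of r = [7, 4, 5, 9, 5] (all sums mod 13).
  S_0 = Σ v_i r_i = 5·7 + 7·4 + 4·5 + 1·9 + 9·5 = 137 ≡ 7.
  S_1 = Σ v_i α_i r_i = 5·3·7 + 7·7·4 + 4·8·5 + 1·9·9 + 9·10·5 = 992 ≡ 4.
  α_i^2 mod 13 = [9, 10, 12, 3, 9].
  S_2 = Σ v_i α_i^2 r_i = 5·9·7 + 7·10·4 + 4·12·5 + 1·3·9 + 9·9·5 = 1267 ≡ 6.
  S = (7, 4, 6) ≠ 0, so r is not a codeword (an error is present).
Step 3: locate the error. For a single error e at position i, S_ℓ = v_i·e·α_i^ℓ, so α_err = S_1/S_0.
  S_0^{−1} = 7^{−1} = 2 (mod 13), so α_err = 4·2 = 8 ≡ 8 = α_3. Error position i = 3.
  Consistency check: S_2/S_1 = 6·10 = 60 ≡ 8 = α_err ✓ (single-error assumption holds).
Step 4: error magnitude e = S_0/v_3 = S_0·∏_{j≠3}(α_3 − α_j) = 7·10 = 70 ≡ 5 (mod 13).
Step 5: correct position 3: c_3 = r_3 − e = 5 − 5 ≡ 0 (mod 13). Hence c = [7, 4, 0, 9, 5].
  Check: interpolating c through the α_i gives m(x) = 6 + 9·x (degree < 2) with m(α_i) = c_i for every i, so c is indeed a codeword.


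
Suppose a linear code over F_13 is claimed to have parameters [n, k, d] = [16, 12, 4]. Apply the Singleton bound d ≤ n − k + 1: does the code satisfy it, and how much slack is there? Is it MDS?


Singleton RHS = n − k + 1 = 5, slack = 1, bound satisfied, not MDS.

Singleton bound: d ≤ n − k + 1.
Here n = 16, k = 12, so n − k + 1 = 5.
Given d = 4, check d ≤ 5: YES.
Slack = (n − k + 1) − d = 1.
The code is NOT MDS (slack = 1 > 0).
Description: the claimed parameters are [16, 12, 4]_13; such a code would be non-MDS.


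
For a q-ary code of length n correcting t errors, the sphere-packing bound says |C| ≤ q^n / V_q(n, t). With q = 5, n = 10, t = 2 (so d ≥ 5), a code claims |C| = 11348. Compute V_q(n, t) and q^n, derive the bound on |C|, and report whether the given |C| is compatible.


V_q(n, t) = 761, q^n = 9765625, Hamming bound = 12832, |C| = 11348 ≤ bound (satisfied).

Step 1: Compute V_q(n, t) = Σ_{j=0}^2 C(n, j) (q−1)^j.
  j = 0: C(10,0)·(4)^0 = 1·1 = 1.
  j = 1: C(10,1)·(4)^1 = 10·4 = 40.
  j = 2: C(10,2)·(4)^2 = 45·16 = 720.
  V_q(n, t) = 1 + 40 + 720 = 761.
Step 2: q^n = 5^10 = 9765625.
Step 3: Hamming bound ⌊q^n / V_q(n,t)⌋ = ⌊9765625/761⌋ = 12832.
Step 4: Compare |C| = 11348 to 12832: satisfied.
The claimed |C| lies below the Hamming bound.


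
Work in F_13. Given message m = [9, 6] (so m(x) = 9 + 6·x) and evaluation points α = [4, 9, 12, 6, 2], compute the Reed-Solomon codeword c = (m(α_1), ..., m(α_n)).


c = [7, 11, 3, 6, 8]

Message polynomial: m(x) = 9 + 6·x (mod 13).
For each evaluation point α_i, compute m(α_i) mod 13:
  α_1 = 4: Horner steps 6 → 7, so m(4) = 7.
  α_2 = 9: Horner steps 6 → 11, so m(9) = 11.
  α_3 = 12: Horner steps 6 → 3, so m(12) = 3.
  α_4 = 6: Horner steps 6 → 6, so m(6) = 6.
  α_5 = 2: Horner steps 6 → 8, so m(2) = 8.
Codeword c = [7, 11, 3, 6, 8] ∈ F_13^5.


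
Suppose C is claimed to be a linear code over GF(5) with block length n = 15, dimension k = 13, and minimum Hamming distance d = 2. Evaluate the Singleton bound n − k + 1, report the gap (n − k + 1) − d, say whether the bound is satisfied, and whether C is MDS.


Singleton RHS = n − k + 1 = 3, slack = 1, bound satisfied, not MDS.

Singleton bound: d ≤ n − k + 1.
Here n = 15, k = 13, so n − k + 1 = 3.
Given d = 2, check d ≤ 3: YES.
Slack = (n − k + 1) − d = 1.
The code is NOT MDS (slack = 1 > 0).
Description: the claimed parameters are [15, 13, 2]_5; such a code would be non-MDS.


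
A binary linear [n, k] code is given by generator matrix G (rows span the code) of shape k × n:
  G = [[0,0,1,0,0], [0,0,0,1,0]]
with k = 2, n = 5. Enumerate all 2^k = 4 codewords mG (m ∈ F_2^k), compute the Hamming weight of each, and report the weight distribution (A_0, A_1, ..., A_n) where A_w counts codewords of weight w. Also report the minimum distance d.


Weight distribution: A_0 = 1, A_1 = 2, A_2 = 1. Minimum distance d = 1.

Enumerate all 2^2 = 4 messages m ∈ F_2^2.
For each, compute codeword c = mG in F_2^5, then tally its weight.
  m = 00 → c = 00000, weight = 0.
  m = 10 → c = 00100, weight = 1.
  m = 01 → c = 00010, weight = 1.
  m = 11 → c = 00110, weight = 2.
Tally weights:
  weight 0: 1 codewords.
  weight 1: 2 codewords.
  weight 2: 1 codewords.
Minimum distance d = smallest w > 0 with A_w > 0 = 1.
Sanity: Σ A_w = 4 = 2^2 = 4 ✓.


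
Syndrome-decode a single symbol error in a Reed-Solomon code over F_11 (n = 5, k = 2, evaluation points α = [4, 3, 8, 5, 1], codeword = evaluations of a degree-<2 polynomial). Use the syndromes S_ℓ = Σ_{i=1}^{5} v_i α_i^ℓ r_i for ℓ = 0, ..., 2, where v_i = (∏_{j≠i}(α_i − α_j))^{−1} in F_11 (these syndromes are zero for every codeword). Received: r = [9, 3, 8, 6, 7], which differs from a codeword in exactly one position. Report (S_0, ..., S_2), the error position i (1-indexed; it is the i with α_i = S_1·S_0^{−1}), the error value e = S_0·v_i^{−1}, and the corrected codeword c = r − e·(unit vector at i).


S = (1, 3, 9), error at position 2, error magnitude e = 2, c = [9, 1, 8, 6, 7].

Step 1: column multipliers v_i = (∏_{j≠i}(α_i − α_j))^{−1} mod 11.
  i = 1 (α = 4): (4−3)(4−8)(4−5)(4−1) = 1·(−4)·(−1)·3 = 12 ≡ 1, so v_1 = 1^{−1} = 1 (mod 11).
  i = 2 (α = 3): (3−4)(3−8)(3−5)(3−1) = (−1)·(−5)·(−2)·2 = −20 ≡ 2, so v_2 = 2^{−1} = 6 (mod 11).
  i = 3 (α = 8): (8−4)(8−3)(8−5)(8−1) = 4·5·3·7 = 420 ≡ 2, so v_3 = 2^{−1} = 6 (mod 11).
  i = 4 (α = 5): (5−4)(5−3)(5−8)(5−1) = 1·2·(−3)·4 = −24 ≡ 9, so v_4 = 9^{−1} = 5 (mod 11).
  i = 5 (α = 1): (1−4)(1−3)(1−8)(1−5) = (−3)·(−2)·(−7)·(−4) = 168 ≡ 3, so v_5 = 3^{−1} = 4 (mod 11).
  v = [1, 6, 6, 5, 4].
Step 2: syndromes of r = [9, 3, 8, 6, 7] (all sums mod 11).
  S_0 = Σ v_i r_i = 1·9 + 6·3 + 6·8 + 5·6 + 4·7 = 133 ≡ 1.
  S_1 = Σ v_i α_i r_i = 1·4·9 + 6·3·3 + 6·8·8 + 5·5·6 + 4·1·7 = 652 ≡ 3.
  α_i^2 mod 11 = [5, 9, 9, 3, 1].
  S_2 = Σ v_i α_i^2 r_i = 1·5·9 + 6·9·3 + 6·9·8 + 5·3·6 + 4·1·7 = 757 ≡ 9.
  S = (1, 3, 9) ≠ 0, so r is not a codeword (an error is present).
Step 3: locate the error. For a single error e at position i, S_ℓ = v_i·e·α_i^ℓ, so α_err = S_1/S_0.
  S_0^{−1} = 1^{−1} = 1 (mod 11), so α_err = 3·1 = 3 ≡ 3 = α_2. Error position i = 2.
  Consistency check: S_2/S_1 = 9·4 = 36 ≡ 3 = α_err ✓ (single-error assumption holds).
Step 4: error magnitude e = S_0/v_2 = S_0·∏_{j≠2}(α_2 − α_j) = 1·2 = 2 ≡ 2 (mod 11).
Step 5: correct position 2: c_2 = r_2 − e = 3 − 2 ≡ 1 (mod 11). Hence c = [9, 1, 8, 6, 7].
  Check: interpolating c through the α_i gives m(x) = 10 + 8·x (degree < 2) with m(α_i) = c_i for every i, so c is indeed a codeword.


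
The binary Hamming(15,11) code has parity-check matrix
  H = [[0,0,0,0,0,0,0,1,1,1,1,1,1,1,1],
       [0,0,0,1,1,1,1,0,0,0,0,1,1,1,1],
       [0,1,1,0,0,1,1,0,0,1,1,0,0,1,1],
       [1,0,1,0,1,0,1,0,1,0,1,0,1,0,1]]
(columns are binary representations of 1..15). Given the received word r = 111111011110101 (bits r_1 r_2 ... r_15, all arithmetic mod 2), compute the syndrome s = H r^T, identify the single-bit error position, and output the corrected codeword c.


s = (0, 1, 0, 1)^T, error position = 5, corrected codeword c = 111101011110101

Compute s = H r^T mod 2 one row at a time:
  s_1 = 1 + 1 + 1 + 1 + 0 + 1 + 0 + 1 = 6 ≡ 0 (mod 2).
  s_2 = 1 + 1 + 1 + 0 + 0 + 1 + 0 + 1 = 5 ≡ 1 (mod 2).
  s_3 = 1 + 1 + 1 + 0 + 1 + 1 + 0 + 1 = 6 ≡ 0 (mod 2).
  s_4 = 1 + 1 + 1 + 0 + 1 + 1 + 1 + 1 = 7 ≡ 1 (mod 2).
s = (0, 1, 0, 1)^T — this equals column 5 of H (binary 0101), so error is at position 5.
Correct: flip bit 5 of r = 111111011110101 to get c = 111101011110101.


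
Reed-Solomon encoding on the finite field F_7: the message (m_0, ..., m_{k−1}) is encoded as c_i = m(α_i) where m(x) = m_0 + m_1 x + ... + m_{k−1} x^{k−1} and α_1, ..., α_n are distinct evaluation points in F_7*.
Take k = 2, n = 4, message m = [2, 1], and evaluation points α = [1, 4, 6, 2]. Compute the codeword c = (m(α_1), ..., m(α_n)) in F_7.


c = [3, 6, 1, 4]

Message polynomial: m(x) = 2 + 1·x (mod 7).
For each evaluation point α_i, compute m(α_i) mod 7:
  α_1 = 1: Horner steps 1 → 3, so m(1) = 3.
  α_2 = 4: Horner steps 1 → 6, so m(4) = 6.
  α_3 = 6: Horner steps 1 → 1, so m(6) = 1.
  α_4 = 2: Horner steps 1 → 4, so m(2) = 4.
Codeword c = [3, 6, 1, 4] ∈ F_7^4.


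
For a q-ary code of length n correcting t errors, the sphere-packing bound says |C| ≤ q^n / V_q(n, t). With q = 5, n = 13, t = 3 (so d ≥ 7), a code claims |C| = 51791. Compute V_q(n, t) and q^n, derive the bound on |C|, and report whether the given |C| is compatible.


V_q(n, t) = 19605, q^n = 1220703125, Hamming bound = 62264, |C| = 51791 ≤ bound (satisfied).

Step 1: Compute V_q(n, t) = Σ_{j=0}^3 C(n, j) (q−1)^j.
  j = 0: C(13,0)·(4)^0 = 1·1 = 1.
  j = 1: C(13,1)·(4)^1 = 13·4 = 52.
  j = 2: C(13,2)·(4)^2 = 78·16 = 1248.
  j = 3: C(13,3)·(4)^3 = 286·64 = 18304.
  V_q(n, t) = 1 + 52 + 1248 + 18304 = 19605.
Step 2: q^n = 5^13 = 1220703125.
Step 3: Hamming bound ⌊q^n / V_q(n,t)⌋ = ⌊1220703125/19605⌋ = 62264.
Step 4: Compare |C| = 51791 to 62264: satisfied.
The claimed |C| lies below the Hamming bound.


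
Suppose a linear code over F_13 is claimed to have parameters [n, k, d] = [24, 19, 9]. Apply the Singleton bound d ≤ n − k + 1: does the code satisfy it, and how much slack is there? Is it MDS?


Singleton RHS = n − k + 1 = 6, slack = -3, bound violated (no such code; not MDS).

Singleton bound: d ≤ n − k + 1.
Here n = 24, k = 19, so n − k + 1 = 6.
Given d = 9, check d ≤ 6: NO.
Slack = (n − k + 1) − d = -3.
The slack is negative: d = 9 exceeds n − k + 1 = 6 by 3, so the Singleton bound is violated and no linear [24, 19, 9]_13 code can exist. In particular it is not MDS (MDS requires d = n − k + 1 exactly).
Description: the claimed parameters are [24, 19, 9]_13; such a code would be impossible (violates the Singleton bound).


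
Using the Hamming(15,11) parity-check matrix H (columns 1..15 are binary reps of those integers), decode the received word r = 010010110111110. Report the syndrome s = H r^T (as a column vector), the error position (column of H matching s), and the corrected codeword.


s = (0, 1, 1, 0)^T, error position = 6, corrected codeword c = 010011110111110

Compute s = H r^T mod 2 one row at a time:
  s_1 = 1 + 0 + 1 + 1 + 1 + 1 + 1 + 0 = 6 ≡ 0 (mod 2).
  s_2 = 0 + 1 + 0 + 1 + 1 + 1 + 1 + 0 = 5 ≡ 1 (mod 2).
  s_3 = 1 + 0 + 0 + 1 + 1 + 1 + 1 + 0 = 5 ≡ 1 (mod 2).
  s_4 = 0 + 0 + 1 + 1 + 0 + 1 + 1 + 0 = 4 ≡ 0 (mod 2).
s = (0, 1, 1, 0)^T — this equals column 6 of H (binary 0110), so error is at position 6.
Correct: flip bit 6 of r = 010010110111110 to get c = 010011110111110.


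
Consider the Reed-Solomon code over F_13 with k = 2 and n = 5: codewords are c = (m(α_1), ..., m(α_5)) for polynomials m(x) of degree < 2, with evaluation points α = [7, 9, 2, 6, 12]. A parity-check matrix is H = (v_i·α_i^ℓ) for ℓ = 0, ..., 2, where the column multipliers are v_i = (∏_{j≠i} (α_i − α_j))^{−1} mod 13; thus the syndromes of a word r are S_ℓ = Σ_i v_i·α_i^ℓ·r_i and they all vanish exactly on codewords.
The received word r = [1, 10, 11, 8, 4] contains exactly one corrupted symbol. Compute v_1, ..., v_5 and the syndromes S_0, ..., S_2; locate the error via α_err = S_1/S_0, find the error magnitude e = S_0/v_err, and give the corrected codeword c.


S = (3, 5, 4), error at position 4, error magnitude e = 5, c = [1, 10, 11, 3, 4].

Step 1: column multipliers v_i = (∏_{j≠i}(α_i − α_j))^{−1} mod 13.
  i = 1 (α = 7): (7−9)(7−2)(7−6)(7−12) = (−2)·5·1·(−5) = 50 ≡ 11, so v_1 = 11^{−1} = 6 (mod 13).
  i = 2 (α = 9): (9−7)(9−2)(9−6)(9−12) = 2·7·3·(−3) = −126 ≡ 4, so v_2 = 4^{−1} = 10 (mod 13).
  i = 3 (α = 2): (2−7)(2−9)(2−6)(2−12) = (−5)·(−7)·(−4)·(−10) = 1400 ≡ 9, so v_3 = 9^{−1} = 3 (mod 13).
  i = 4 (α = 6): (6−7)(6−9)(6−2)(6−12) = (−1)·(−3)·4·(−6) = −72 ≡ 6, so v_4 = 6^{−1} = 11 (mod 13).
  i = 5 (α = 12): (12−7)(12−9)(12−2)(12−6) = 5·3·10·6 = 900 ≡ 3, so v_5 = 3^{−1} = 9 (mod 13).
  v = [6, 10, 3, 11, 9].
Step 2: syndromes of r = [1, 10, 11, 8, 4] (all sums mod 13).
  S_0 = Σ v_i r_i = 6·1 + 10·10 + 3·11 + 11·8 + 9·4 = 263 ≡ 3.
  S_1 = Σ v_i α_i r_i = 6·7·1 + 10·9·10 + 3·2·11 + 11·6·8 + 9·12·4 = 1968 ≡ 5.
  α_i^2 mod 13 = [10, 3, 4, 10, 1].
  S_2 = Σ v_i α_i^2 r_i = 6·10·1 + 10·3·10 + 3·4·11 + 11·10·8 + 9·1·4 = 1408 ≡ 4.
  S = (3, 5, 4) ≠ 0, so r is not a codeword (an error is present).
Step 3: locate the error. For a single error e at position i, S_ℓ = v_i·e·α_i^ℓ, so α_err = S_1/S_0.
  S_0^{−1} = 3^{−1} = 9 (mod 13), so α_err = 5·9 = 45 ≡ 6 = α_4. Error position i = 4.
  Consistency check: S_2/S_1 = 4·8 = 32 ≡ 6 = α_err ✓ (single-error assumption holds).
Step 4: error magnitude e = S_0/v_4 = S_0·∏_{j≠4}(α_4 − α_j) = 3·6 = 18 ≡ 5 (mod 13).
Step 5: correct position 4: c_4 = r_4 − e = 8 − 5 ≡ 3 (mod 13). Hence c = [1, 10, 11, 3, 4].
  Check: interpolating c through the α_i gives m(x) = 2 + 11·x (degree < 2) with m(α_i) = c_i for every i, so c is indeed a codeword.


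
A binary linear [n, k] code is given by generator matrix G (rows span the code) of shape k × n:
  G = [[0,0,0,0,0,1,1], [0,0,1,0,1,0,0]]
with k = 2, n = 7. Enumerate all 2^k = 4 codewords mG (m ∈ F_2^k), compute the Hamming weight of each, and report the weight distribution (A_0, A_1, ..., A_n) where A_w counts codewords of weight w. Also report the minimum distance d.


Weight distribution: A_0 = 1, A_2 = 2, A_4 = 1. Minimum distance d = 2.

Enumerate all 2^2 = 4 messages m ∈ F_2^2.
For each, compute codeword c = mG in F_2^7, then tally its weight.
  m = 00 → c = 0000000, weight = 0.
  m = 10 → c = 0000011, weight = 2.
  m = 01 → c = 0010100, weight = 2.
  m = 11 → c = 0010111, weight = 4.
Tally weights:
  weight 0: 1 codewords.
  weight 2: 2 codewords.
  weight 4: 1 codewords.
Minimum distance d = smallest w > 0 with A_w > 0 = 2.
Sanity: Σ A_w = 4 = 2^2 = 4 ✓.


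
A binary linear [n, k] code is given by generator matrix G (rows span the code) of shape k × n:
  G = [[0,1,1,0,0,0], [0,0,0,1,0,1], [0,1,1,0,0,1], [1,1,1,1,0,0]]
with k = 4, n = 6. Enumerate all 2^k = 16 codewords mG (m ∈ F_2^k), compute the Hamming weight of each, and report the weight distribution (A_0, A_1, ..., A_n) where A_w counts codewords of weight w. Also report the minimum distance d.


Weight distribution: A_0 = 1, A_1 = 3, A_2 = 4, A_3 = 4, A_4 = 3, A_5 = 1. Minimum distance d = 1.

Enumerate all 2^4 = 16 messages m ∈ F_2^4.
For each, compute codeword c = mG in F_2^6, then tally its weight.
  m = 0000 → c = 000000, weight = 0.
  m = 1000 → c = 011000, weight = 2.
  m = 0100 → c = 000101, weight = 2.
  m = 1100 → c = 011101, weight = 4.
  m = 0010 → c = 011001, weight = 3.
  m = 1010 → c = 000001, weight = 1.
  m = 0110 → c = 011100, weight = 3.
  m = 1110 → c = 000100, weight = 1.
  m = 0001 → c = 111100, weight = 4.
  m = 1001 → c = 100100, weight = 2.
  m = 0101 → c = 111001, weight = 4.
  m = 1101 → c = 100001, weight = 2.
  m = 0011 → c = 100101, weight = 3.
  m = 1011 → c = 111101, weight = 5.
  m = 0111 → c = 100000, weight = 1.
  m = 1111 → c = 111000, weight = 3.
Tally weights:
  weight 0: 1 codewords.
  weight 1: 3 codewords.
  weight 2: 4 codewords.
  weight 3: 4 codewords.
  weight 4: 3 codewords.
  weight 5: 1 codewords.
Minimum distance d = smallest w > 0 with A_w > 0 = 1.
Sanity: Σ A_w = 16 = 2^4 = 16 ✓.


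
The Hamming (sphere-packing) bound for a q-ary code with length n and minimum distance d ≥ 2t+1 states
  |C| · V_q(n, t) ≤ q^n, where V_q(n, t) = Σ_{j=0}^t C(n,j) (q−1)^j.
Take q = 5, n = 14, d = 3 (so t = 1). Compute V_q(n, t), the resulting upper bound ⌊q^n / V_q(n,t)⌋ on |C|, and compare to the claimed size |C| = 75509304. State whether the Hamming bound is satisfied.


V_q(n, t) = 57, q^n = 6103515625, Hamming bound = 107079221, |C| = 75509304 ≤ bound (satisfied).

Step 1: Compute V_q(n, t) = Σ_{j=0}^1 C(n, j) (q−1)^j.
  j = 0: C(14,0)·(4)^0 = 1·1 = 1.
  j = 1: C(14,1)·(4)^1 = 14·4 = 56.
  V_q(n, t) = 1 + 56 = 57.
Step 2: q^n = 5^14 = 6103515625.
Step 3: Hamming bound ⌊q^n / V_q(n,t)⌋ = ⌊6103515625/57⌋ = 107079221.
Step 4: Compare |C| = 75509304 to 107079221: satisfied.
The claimed |C| lies below the Hamming bound.


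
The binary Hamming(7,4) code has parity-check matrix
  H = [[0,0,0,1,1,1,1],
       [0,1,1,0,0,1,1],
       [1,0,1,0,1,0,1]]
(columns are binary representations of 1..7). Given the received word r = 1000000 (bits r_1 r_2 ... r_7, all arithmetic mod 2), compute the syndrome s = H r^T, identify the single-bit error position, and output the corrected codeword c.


s = (0, 0, 1)^T, error position = 1, corrected codeword c = 0000000

Compute s = H r^T mod 2 one row at a time:
  s_1 = 0 + 0 + 0 + 0 = 0 ≡ 0 (mod 2).
  s_2 = 0 + 0 + 0 + 0 = 0 ≡ 0 (mod 2).
  s_3 = 1 + 0 + 0 + 0 = 1 ≡ 1 (mod 2).
s = (0, 0, 1)^T — this equals column 1 of H (binary 001), so error is at position 1.
Correct: flip bit 1 of r = 1000000 to get c = 0000000.


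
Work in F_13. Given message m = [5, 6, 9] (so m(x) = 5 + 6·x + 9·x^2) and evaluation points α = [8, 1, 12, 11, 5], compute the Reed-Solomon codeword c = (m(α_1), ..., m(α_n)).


c = [5, 7, 8, 3, 0]

Message polynomial: m(x) = 5 + 6·x + 9·x^2 (mod 13).
For each evaluation point α_i, compute m(α_i) mod 13:
  α_1 = 8: Horner steps 9 → 0 → 5, so m(8) = 5.
  α_2 = 1: Horner steps 9 → 2 → 7, so m(1) = 7.
  α_3 = 12: Horner steps 9 → 10 → 8, so m(12) = 8.
  α_4 = 11: Horner steps 9 → 1 → 3, so m(11) = 3.
  α_5 = 5: Horner steps 9 → 12 → 0, so m(5) = 0.
Codeword c = [5, 7, 8, 3, 0] ∈ F_13^5.


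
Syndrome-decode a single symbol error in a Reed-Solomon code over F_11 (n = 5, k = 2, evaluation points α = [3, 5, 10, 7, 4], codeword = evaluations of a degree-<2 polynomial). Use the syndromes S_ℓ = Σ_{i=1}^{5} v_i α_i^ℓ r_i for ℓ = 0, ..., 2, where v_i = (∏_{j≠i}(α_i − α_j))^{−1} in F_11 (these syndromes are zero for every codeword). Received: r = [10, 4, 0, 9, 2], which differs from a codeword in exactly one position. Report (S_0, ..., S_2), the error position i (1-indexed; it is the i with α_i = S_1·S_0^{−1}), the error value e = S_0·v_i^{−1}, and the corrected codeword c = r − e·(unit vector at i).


S = (7, 6, 2), error at position 5, error magnitude e = 6, c = [10, 4, 0, 9, 7].

Step 1: column multipliers v_i = (∏_{j≠i}(α_i − α_j))^{−1} mod 11.
  i = 1 (α = 3): (3−5)(3−10)(3−7)(3−4) = (−2)·(−7)·(−4)·(−1) = 56 ≡ 1, so v_1 = 1^{−1} = 1 (mod 11).
  i = 2 (α = 5): (5−3)(5−10)(5−7)(5−4) = 2·(−5)·(−2)·1 = 20 ≡ 9, so v_2 = 9^{−1} = 5 (mod 11).
  i = 3 (α = 10): (10−3)(10−5)(10−7)(10−4) = 7·5·3·6 = 630 ≡ 3, so v_3 = 3^{−1} = 4 (mod 11).
  i = 4 (α = 7): (7−3)(7−5)(7−10)(7−4) = 4·2·(−3)·3 = −72 ≡ 5, so v_4 = 5^{−1} = 9 (mod 11).
  i = 5 (α = 4): (4−3)(4−5)(4−10)(4−7) = 1·(−1)·(−6)·(−3) = −18 ≡ 4, so v_5 = 4^{−1} = 3 (mod 11).
  v = [1, 5, 4, 9, 3].
Step 2: syndromes of r = [10, 4, 0, 9, 2] (all sums mod 11).
  S_0 = Σ v_i r_i = 1·10 + 5·4 + 4·0 + 9·9 + 3·2 = 117 ≡ 7.
  S_1 = Σ v_i α_i r_i = 1·3·10 + 5·5·4 + 4·10·0 + 9·7·9 + 3·4·2 = 721 ≡ 6.
  α_i^2 mod 11 = [9, 3, 1, 5, 5].
  S_2 = Σ v_i α_i^2 r_i = 1·9·10 + 5·3·4 + 4·1·0 + 9·5·9 + 3·5·2 = 585 ≡ 2.
  S = (7, 6, 2) ≠ 0, so r is not a codeword (an error is present).
Step 3: locate the error. For a single error e at position i, S_ℓ = v_i·e·α_i^ℓ, so α_err = S_1/S_0.
  S_0^{−1} = 7^{−1} = 8 (mod 11), so α_err = 6·8 = 48 ≡ 4 = α_5. Error position i = 5.
  Consistency check: S_2/S_1 = 2·2 = 4 ≡ 4 = α_err ✓ (single-error assumption holds).
Step 4: error magnitude e = S_0/v_5 = S_0·∏_{j≠5}(α_5 − α_j) = 7·4 = 28 ≡ 6 (mod 11).
Step 5: correct position 5: c_5 = r_5 − e = 2 − 6 ≡ 7 (mod 11). Hence c = [10, 4, 0, 9, 7].
  Check: interpolating c through the α_i gives m(x) = 8 + 8·x (degree < 2) with m(α_i) = c_i for every i, so c is indeed a codeword.


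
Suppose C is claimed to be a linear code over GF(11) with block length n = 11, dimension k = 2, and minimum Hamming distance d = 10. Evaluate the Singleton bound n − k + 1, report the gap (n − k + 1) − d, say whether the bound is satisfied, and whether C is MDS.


Singleton RHS = n − k + 1 = 10, slack = 0, bound satisfied, MDS.

Singleton bound: d ≤ n − k + 1.
Here n = 11, k = 2, so n − k + 1 = 10.
Given d = 10, check d ≤ 10: YES.
Slack = (n − k + 1) − d = 0.
The code is MDS (slack = 0).
Description: the claimed parameters are [11, 2, 10]_11; such a code would be MDS (meets Singleton bound).
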